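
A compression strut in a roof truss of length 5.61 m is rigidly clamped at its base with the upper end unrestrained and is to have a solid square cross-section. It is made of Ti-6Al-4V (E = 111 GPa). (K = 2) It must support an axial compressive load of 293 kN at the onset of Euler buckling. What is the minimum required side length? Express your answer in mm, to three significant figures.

L_e = K·L = 2 × 5.61 = 11.22 m
Required I = P_cr·L_e²/(π²E) = 2.930×10^5 × 11.22² / (π² × 1.11×10^11) = 3.367×10^-5 m⁴
I_req = 3.367×10^7 mm⁴
Solid square: I = a⁴/12  ⇒  a = (12I)^(1/4) = (12×3.367×10^7)^(1/4) = 142 mm

a ≈ 142 mm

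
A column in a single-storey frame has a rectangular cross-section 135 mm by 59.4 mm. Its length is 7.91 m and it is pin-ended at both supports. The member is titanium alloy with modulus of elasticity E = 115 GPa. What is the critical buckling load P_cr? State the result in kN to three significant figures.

P_cr ≈ 42.8 kN

Buckling occurs about the weak axis: I_min = h·b³/12 with b = 59.4 mm (the shorter side).
I_min = 135×59.4³/12 = 2.358×10^6 mm⁴
I = 2.358×10^6 mm⁴ = 2.358×10^-6 m⁴
Effective length L_e = K·L = 1 × 7.91 = 7.910 m
P_cr = π²EI / L_e² = π² × 115×10⁹ × 2.358×10^-6 / 7.910² = 4.277×10^4 N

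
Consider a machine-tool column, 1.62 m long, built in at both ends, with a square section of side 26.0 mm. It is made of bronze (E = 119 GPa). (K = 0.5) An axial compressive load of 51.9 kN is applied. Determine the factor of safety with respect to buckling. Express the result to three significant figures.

n ≈ 1.31

I = a⁴/12 = 26.0⁴/12 = 3.808×10^4 mm⁴
I = 3.808×10^4 mm⁴ = 3.808×10^-8 m⁴
Effective length L_e = K·L = 0.5 × 1.62 = 0.8100 m
P_cr = π²EI / L_e² = π² × 119×10⁹ × 3.808×10^-8 / 0.8100² = 6.817×10^4 N
Factor of safety n = P_cr / P = 68.169 / 51.9 = 1.31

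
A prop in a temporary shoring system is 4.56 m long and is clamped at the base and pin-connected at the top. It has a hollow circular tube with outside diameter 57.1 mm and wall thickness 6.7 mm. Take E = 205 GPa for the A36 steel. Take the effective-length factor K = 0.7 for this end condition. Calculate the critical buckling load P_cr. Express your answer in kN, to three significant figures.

P_cr ≈ 68.1 kN

Inner diameter d_i = 57.1 − 2×6.7 = 43.70 mm
I = π(d_o⁴ − d_i⁴)/64 = π(57.1⁴ − 43.70⁴)/64 = 3.428×10^5 mm⁴
I = 3.428×10^5 mm⁴ = 3.428×10^-7 m⁴
Effective length L_e = K·L = 0.7 × 4.56 = 3.192 m
P_cr = π²EI / L_e² = π² × 205×10⁹ × 3.428×10^-7 / 3.192² = 6.807×10^4 N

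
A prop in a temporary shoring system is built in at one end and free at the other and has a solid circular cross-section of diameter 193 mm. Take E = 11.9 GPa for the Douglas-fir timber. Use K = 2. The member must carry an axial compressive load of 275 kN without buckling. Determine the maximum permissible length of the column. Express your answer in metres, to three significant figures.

I = πd⁴/64 = π×193⁴/64 = 6.811×10^7 mm⁴
I = 6.811×10^-5 m⁴
At the buckling limit P_cr = P = 2.750×10^5 N
From P_cr = π²EI/(K·L)²:  L = (1/K)·√(π²EI/P_cr) = (1/2)·√(π²×1.19×10^10×6.811×10^-5/2.750×10^5)
L = 2.70 m

L_max ≈ 2.70 m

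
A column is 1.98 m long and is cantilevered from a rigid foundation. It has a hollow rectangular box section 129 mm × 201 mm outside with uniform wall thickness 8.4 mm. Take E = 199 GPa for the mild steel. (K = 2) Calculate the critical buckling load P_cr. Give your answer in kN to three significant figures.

Inner dimensions: h_i = 201 − 2×8.4 = 184.2 mm, b_i = 129 − 2×8.4 = 112.2 mm
Weak-axis I_min = (h_o·b_o³ − h_i·b_i³)/12 with b_o = 129, b_i = 112.2 mm (shorter outer/inner sides).
I_min = (201×129³ − 184.2×112.2³)/12 = 1.428×10^7 mm⁴
I = 1.428×10^7 mm⁴ = 1.428×10^-5 m⁴
Effective length L_e = K·L = 2 × 1.98 = 3.960 m
P_cr = π²EI / L_e² = π² × 199×10⁹ × 1.428×10^-5 / 3.960² = 1.788×10^6 N

P_cr ≈ 1790 kN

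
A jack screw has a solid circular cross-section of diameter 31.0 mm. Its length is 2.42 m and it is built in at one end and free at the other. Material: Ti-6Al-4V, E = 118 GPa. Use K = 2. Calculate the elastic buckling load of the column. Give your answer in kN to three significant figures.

I = πd⁴/64 = π×31.0⁴/64 = 4.533×10^4 mm⁴
I = 4.533×10^4 mm⁴ = 4.533×10^-8 m⁴
Effective length L_e = K·L = 2 × 2.42 = 4.840 m
P_cr = π²EI / L_e² = π² × 118×10⁹ × 4.533×10^-8 / 4.840² = 2.254×10^3 N

P_cr ≈ 2.25 kN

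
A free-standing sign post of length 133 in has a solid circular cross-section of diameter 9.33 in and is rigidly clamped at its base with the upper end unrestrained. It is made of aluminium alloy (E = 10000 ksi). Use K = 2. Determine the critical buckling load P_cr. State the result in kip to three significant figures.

I = πd⁴/64 = π×9.33⁴/64 = 372.0 in⁴
Effective length L_e = K·L = 2 × 133 = 266.0 in
P_cr = π²EI / L_e² = π² × 10000×10³ × 372.0 / 266.0² = 5.188×10^5 lb

P_cr ≈ 519 kip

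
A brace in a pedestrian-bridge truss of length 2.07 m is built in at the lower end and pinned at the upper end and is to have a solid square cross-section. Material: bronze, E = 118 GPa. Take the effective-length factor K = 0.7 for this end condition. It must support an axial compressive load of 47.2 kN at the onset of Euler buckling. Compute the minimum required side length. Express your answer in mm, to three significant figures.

a ≈ 31.8 mm

L_e = K·L = 0.7 × 2.07 = 1.449 m
Required I = P_cr·L_e²/(π²E) = 4.720×10^4 × 1.449² / (π² × 1.18×10^11) = 8.509×10^-8 m⁴
I_req = 8.509×10^4 mm⁴
Solid square: I = a⁴/12  ⇒  a = (12I)^(1/4) = (12×8.509×10^4)^(1/4) = 31.8 mm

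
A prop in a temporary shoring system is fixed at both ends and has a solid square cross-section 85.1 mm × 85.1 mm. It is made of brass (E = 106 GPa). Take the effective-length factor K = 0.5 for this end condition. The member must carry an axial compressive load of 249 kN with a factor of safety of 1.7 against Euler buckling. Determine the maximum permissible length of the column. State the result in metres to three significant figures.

L_max ≈ 6.57 m

I = a⁴/12 = 85.1⁴/12 = 4.371×10^6 mm⁴
I = 4.371×10^-6 m⁴
Required critical load P_cr = n·P = 1.7 × 249 = 423.3 kN = 4.233×10^5 N
From P_cr = π²EI/(K·L)²:  L = (1/K)·√(π²EI/P_cr) = (1/0.5)·√(π²×1.06×10^11×4.371×10^-6/4.233×10^5)
L = 6.57 m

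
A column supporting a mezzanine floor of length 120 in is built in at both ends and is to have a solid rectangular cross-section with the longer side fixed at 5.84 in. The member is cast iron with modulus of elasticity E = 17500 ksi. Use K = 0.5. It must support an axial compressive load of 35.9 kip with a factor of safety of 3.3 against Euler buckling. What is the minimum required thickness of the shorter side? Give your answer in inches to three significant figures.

b ≈ 1.72 in

Required P_cr = n·P = 3.3 × 35.9 = 118.5 kip
L_e = K·L = 0.5 × 120 = 60.00 in
Required I = P_cr·L_e²/(π²E) = 1.185×10^5 × 60.00² / (π² × 1.75×10^7) = 2.469 in⁴
Rectangle, weak axis: I_min = h·b³/12 with h = 5.84 in fixed  ⇒  b = (12I/h)^(1/3) = 1.72 in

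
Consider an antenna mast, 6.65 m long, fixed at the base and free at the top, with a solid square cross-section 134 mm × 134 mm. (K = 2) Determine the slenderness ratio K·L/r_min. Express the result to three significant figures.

For a square r = a/√12 = 134/√12 = 38.68 mm
L_e = K·L = 2 × 6.65 m = 13.30 m = 13300 mm
λ = L_e / r_min = 13300 / 38.68 = 344

λ ≈ 344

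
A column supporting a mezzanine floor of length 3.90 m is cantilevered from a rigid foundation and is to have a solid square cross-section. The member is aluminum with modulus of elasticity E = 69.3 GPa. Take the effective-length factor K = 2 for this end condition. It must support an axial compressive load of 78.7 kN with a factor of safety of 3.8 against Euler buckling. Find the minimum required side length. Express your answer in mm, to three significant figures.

Required P_cr = n·P = 3.8 × 78.7 = 299.1 kN
L_e = K·L = 2 × 3.90 = 7.800 m
Required I = P_cr·L_e²/(π²E) = 2.991×10^5 × 7.800² / (π² × 6.93×10^10) = 2.660×10^-5 m⁴
I_req = 2.660×10^7 mm⁴
Solid square: I = a⁴/12  ⇒  a = (12I)^(1/4) = (12×2.660×10^7)^(1/4) = 134 mm

a ≈ 134 mm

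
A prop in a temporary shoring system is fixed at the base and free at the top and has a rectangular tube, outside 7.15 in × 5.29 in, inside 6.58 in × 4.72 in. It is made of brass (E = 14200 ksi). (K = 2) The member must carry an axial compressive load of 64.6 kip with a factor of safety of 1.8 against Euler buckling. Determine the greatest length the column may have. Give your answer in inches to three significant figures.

Weak-axis I_min = (h_o·b_o³ − h_i·b_i³)/12 with b_o = 5.29, b_i = 4.720 in (shorter outer/inner sides).
I_min = (7.15×5.29³ − 6.580×4.720³)/12 = 30.55 in⁴
Required critical load P_cr = n·P = 1.8 × 64.6 = 116.3 kip = 1.163×10^5 lb
From P_cr = π²EI/(K·L)²:  L = (1/K)·√(π²EI/P_cr) = (1/2)·√(π²×1.42×10^7×30.55/1.163×10^5)
L = 95.9 in

L_max ≈ 95.9 in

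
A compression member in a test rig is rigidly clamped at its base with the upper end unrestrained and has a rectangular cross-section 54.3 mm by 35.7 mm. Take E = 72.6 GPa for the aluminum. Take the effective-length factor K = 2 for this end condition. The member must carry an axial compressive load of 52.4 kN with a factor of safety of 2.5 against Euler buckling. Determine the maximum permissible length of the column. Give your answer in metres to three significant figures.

Buckling occurs about the weak axis: I_min = h·b³/12 with b = 35.7 mm (the shorter side).
I_min = 54.3×35.7³/12 = 2.059×10^5 mm⁴
I = 2.059×10^-7 m⁴
Required critical load P_cr = n·P = 2.5 × 52.4 = 131.0 kN = 1.310×10^5 N
From P_cr = π²EI/(K·L)²:  L = (1/K)·√(π²EI/P_cr) = (1/2)·√(π²×7.26×10^10×2.059×10^-7/1.310×10^5)
L = 0.531 m

L_max ≈ 0.531 m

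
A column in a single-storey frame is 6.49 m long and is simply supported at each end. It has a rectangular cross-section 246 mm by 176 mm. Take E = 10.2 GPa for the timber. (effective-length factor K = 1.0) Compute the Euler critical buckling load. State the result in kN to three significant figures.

Buckling occurs about the weak axis: I_min = h·b³/12 with b = 176 mm (the shorter side).
I_min = 246×176³/12 = 1.118×10^8 mm⁴
I = 1.118×10^8 mm⁴ = 1.118×10^-4 m⁴
Effective length L_e = K·L = 1 × 6.49 = 6.490 m
P_cr = π²EI / L_e² = π² × 10.2×10⁹ × 1.118×10^-4 / 6.490² = 2.671×10^5 N

P_cr ≈ 267 kN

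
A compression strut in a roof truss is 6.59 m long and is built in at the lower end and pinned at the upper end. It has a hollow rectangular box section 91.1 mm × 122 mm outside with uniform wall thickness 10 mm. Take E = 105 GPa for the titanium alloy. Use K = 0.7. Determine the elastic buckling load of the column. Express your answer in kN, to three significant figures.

Inner dimensions: h_i = 122 − 2×10 = 102.0 mm, b_i = 91.1 − 2×10 = 71.10 mm
Weak-axis I_min = (h_o·b_o³ − h_i·b_i³)/12 with b_o = 91.1, b_i = 71.10 mm (shorter outer/inner sides).
I_min = (122×91.1³ − 102.0×71.10³)/12 = 4.631×10^6 mm⁴
I = 4.631×10^6 mm⁴ = 4.631×10^-6 m⁴
Effective length L_e = K·L = 0.7 × 6.59 = 4.613 m
P_cr = π²EI / L_e² = π² × 105×10⁹ × 4.631×10^-6 / 4.613² = 2.255×10^5 N

P_cr ≈ 226 kN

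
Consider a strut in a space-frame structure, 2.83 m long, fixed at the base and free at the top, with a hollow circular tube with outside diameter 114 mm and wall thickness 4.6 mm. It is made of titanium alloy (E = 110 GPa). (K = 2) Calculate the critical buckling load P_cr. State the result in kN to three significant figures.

Inner diameter d_i = 114 − 2×4.6 = 104.8 mm
I = π(d_o⁴ − d_i⁴)/64 = π(114⁴ − 104.8⁴)/64 = 2.369×10^6 mm⁴
I = 2.369×10^6 mm⁴ = 2.369×10^-6 m⁴
Effective length L_e = K·L = 2 × 2.83 = 5.660 m
P_cr = π²EI / L_e² = π² × 110×10⁹ × 2.369×10^-6 / 5.660² = 8.030×10^4 N

P_cr ≈ 80.3 kN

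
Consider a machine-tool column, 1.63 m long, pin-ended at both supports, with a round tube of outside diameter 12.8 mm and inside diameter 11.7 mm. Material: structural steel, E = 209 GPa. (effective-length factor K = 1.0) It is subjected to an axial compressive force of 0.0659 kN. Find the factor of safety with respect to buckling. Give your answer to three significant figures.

n ≈ 4.69

d_o = 12.8 mm, d_i = 11.7 mm
I = π(d_o⁴ − d_i⁴)/64 = π(12.8⁴ − 11.70⁴)/64 = 397.8 mm⁴
I = 397.8 mm⁴ = 3.978×10^-10 m⁴
Effective length L_e = K·L = 1 × 1.63 = 1.630 m
P_cr = π²EI / L_e² = π² × 209×10⁹ × 3.978×10^-10 / 1.630² = 308.9 N
Factor of safety n = P_cr / P = 0.30887 / 0.0659 = 4.69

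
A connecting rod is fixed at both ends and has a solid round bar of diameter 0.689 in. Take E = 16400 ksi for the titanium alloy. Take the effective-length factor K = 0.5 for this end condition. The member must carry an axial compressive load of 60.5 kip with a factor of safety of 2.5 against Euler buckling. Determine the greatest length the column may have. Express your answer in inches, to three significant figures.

L_max ≈ 6.88 in

I = πd⁴/64 = π×0.689⁴/64 = 1.106×10^-2 in⁴
Required critical load P_cr = n·P = 2.5 × 60.5 = 151.2 kip = 1.512×10^5 lb
From P_cr = π²EI/(K·L)²:  L = (1/K)·√(π²EI/P_cr) = (1/0.5)·√(π²×1.64×10^7×1.106×10^-2/1.512×10^5)
L = 6.88 in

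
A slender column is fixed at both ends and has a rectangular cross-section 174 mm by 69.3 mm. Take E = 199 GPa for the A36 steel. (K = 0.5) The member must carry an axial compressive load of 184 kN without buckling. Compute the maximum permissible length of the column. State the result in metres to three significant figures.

L_max ≈ 14.4 m

Buckling occurs about the weak axis: I_min = h·b³/12 with b = 69.3 mm (the shorter side).
I_min = 174×69.3³/12 = 4.826×10^6 mm⁴
I = 4.826×10^-6 m⁴
At the buckling limit P_cr = P = 1.840×10^5 N
From P_cr = π²EI/(K·L)²:  L = (1/K)·√(π²EI/P_cr) = (1/0.5)·√(π²×1.99×10^11×4.826×10^-6/1.840×10^5)
L = 14.4 m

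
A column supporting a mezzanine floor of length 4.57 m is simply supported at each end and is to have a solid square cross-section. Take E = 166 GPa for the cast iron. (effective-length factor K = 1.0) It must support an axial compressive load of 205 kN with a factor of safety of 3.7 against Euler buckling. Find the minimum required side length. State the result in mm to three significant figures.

a ≈ 104 mm

Required P_cr = n·P = 3.7 × 205 = 758.5 kN
L_e = K·L = 1 × 4.57 = 4.570 m
Required I = P_cr·L_e²/(π²E) = 7.585×10^5 × 4.570² / (π² × 1.66×10^11) = 9.669×10^-6 m⁴
I_req = 9.669×10^6 mm⁴
Solid square: I = a⁴/12  ⇒  a = (12I)^(1/4) = (12×9.669×10^6)^(1/4) = 104 mm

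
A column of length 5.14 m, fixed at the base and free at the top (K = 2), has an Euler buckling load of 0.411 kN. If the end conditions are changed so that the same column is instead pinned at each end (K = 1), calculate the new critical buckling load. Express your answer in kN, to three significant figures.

P_cr ≈ 1.64 kN

P_cr ∝ 1/K², so P_cr,new = P_cr,old × (K_old/K_new)² = 0.411 × (2/1)²
= 0.411 × 4.000 = 1.64 kN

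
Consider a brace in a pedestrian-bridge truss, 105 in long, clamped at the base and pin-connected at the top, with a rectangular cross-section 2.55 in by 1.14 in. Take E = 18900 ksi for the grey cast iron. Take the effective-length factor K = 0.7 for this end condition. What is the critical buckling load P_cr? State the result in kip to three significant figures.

P_cr ≈ 10.9 kip

Buckling occurs about the weak axis: I_min = h·b³/12 with b = 1.14 in (the shorter side).
I_min = 2.55×1.14³/12 = 0.3148 in⁴
Effective length L_e = K·L = 0.7 × 105 = 73.50 in
P_cr = π²EI / L_e² = π² × 18900×10³ × 0.3148 / 73.50² = 1.087×10^4 lb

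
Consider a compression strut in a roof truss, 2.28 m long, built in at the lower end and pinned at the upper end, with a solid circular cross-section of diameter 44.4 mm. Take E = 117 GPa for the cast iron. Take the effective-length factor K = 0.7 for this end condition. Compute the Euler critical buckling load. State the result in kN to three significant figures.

I = πd⁴/64 = π×44.4⁴/64 = 1.908×10^5 mm⁴
I = 1.908×10^5 mm⁴ = 1.908×10^-7 m⁴
Effective length L_e = K·L = 0.7 × 2.28 = 1.596 m
P_cr = π²EI / L_e² = π² × 117×10⁹ × 1.908×10^-7 / 1.596² = 8.648×10^4 N

P_cr ≈ 86.5 kN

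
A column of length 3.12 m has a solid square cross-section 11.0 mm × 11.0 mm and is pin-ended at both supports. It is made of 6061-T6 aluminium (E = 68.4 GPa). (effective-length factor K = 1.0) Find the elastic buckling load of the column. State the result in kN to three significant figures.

P_cr ≈ 0.0846 kN

I = a⁴/12 = 11.0⁴/12 = 1.220×10^3 mm⁴
I = 1.220×10^3 mm⁴ = 1.220×10^-9 m⁴
Effective length L_e = K·L = 1 × 3.12 = 3.120 m
P_cr = π²EI / L_e² = π² × 68.4×10⁹ × 1.220×10^-9 / 3.120² = 84.61 N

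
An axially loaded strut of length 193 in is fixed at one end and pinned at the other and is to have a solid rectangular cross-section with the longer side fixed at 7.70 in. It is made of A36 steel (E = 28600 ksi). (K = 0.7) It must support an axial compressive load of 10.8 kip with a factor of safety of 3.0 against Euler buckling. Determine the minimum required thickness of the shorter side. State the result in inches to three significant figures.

Required P_cr = n·P = 3.0 × 10.8 = 32.40 kip
L_e = K·L = 0.7 × 193 = 135.1 in
Required I = P_cr·L_e²/(π²E) = 3.240×10^4 × 135.1² / (π² × 2.86×10^7) = 2.095 in⁴
Rectangle, weak axis: I_min = h·b³/12 with h = 7.70 in fixed  ⇒  b = (12I/h)^(1/3) = 1.48 in

b ≈ 1.48 in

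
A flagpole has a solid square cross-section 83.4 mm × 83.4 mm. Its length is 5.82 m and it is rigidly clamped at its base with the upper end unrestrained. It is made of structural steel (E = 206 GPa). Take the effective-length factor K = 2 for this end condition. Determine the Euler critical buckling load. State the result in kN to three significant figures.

P_cr ≈ 60.5 kN

I = a⁴/12 = 83.4⁴/12 = 4.032×10^6 mm⁴
I = 4.032×10^6 mm⁴ = 4.032×10^-6 m⁴
Effective length L_e = K·L = 2 × 5.82 = 11.64 m
P_cr = π²EI / L_e² = π² × 206×10⁹ × 4.032×10^-6 / 11.64² = 6.050×10^4 N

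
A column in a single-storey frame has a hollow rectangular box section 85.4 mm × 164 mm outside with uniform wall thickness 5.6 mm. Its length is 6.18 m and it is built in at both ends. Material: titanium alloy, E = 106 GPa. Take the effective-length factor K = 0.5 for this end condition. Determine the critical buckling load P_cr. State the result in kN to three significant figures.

P_cr ≈ 363 kN

Inner dimensions: h_i = 164 − 2×5.6 = 152.8 mm, b_i = 85.4 − 2×5.6 = 74.20 mm
Weak-axis I_min = (h_o·b_o³ − h_i·b_i³)/12 with b_o = 85.4, b_i = 74.20 mm (shorter outer/inner sides).
I_min = (164×85.4³ − 152.8×74.20³)/12 = 3.310×10^6 mm⁴
I = 3.310×10^6 mm⁴ = 3.310×10^-6 m⁴
Effective length L_e = K·L = 0.5 × 6.18 = 3.090 m
P_cr = π²EI / L_e² = π² × 106×10⁹ × 3.310×10^-6 / 3.090² = 3.627×10^5 N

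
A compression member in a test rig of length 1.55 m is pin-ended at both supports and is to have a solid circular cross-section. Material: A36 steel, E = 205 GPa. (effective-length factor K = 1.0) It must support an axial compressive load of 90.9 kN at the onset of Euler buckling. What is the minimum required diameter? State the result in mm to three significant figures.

L_e = K·L = 1 × 1.55 = 1.550 m
Required I = P_cr·L_e²/(π²E) = 9.090×10^4 × 1.550² / (π² × 2.05×10^11) = 1.079×10^-7 m⁴
I_req = 1.079×10^5 mm⁴
Solid circle: I = πd⁴/64  ⇒  d = (64I/π)^(1/4) = (64×1.079×10^5/π)^(1/4) = 38.5 mm

d ≈ 38.5 mm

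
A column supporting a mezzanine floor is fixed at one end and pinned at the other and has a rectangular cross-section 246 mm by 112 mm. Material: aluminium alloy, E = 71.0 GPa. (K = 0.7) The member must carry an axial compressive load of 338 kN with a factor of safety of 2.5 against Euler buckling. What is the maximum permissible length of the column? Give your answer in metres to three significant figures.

Buckling occurs about the weak axis: I_min = h·b³/12 with b = 112 mm (the shorter side).
I_min = 246×112³/12 = 2.880×10^7 mm⁴
I = 2.880×10^-5 m⁴
Required critical load P_cr = n·P = 2.5 × 338 = 845.0 kN = 8.450×10^5 N
From P_cr = π²EI/(K·L)²:  L = (1/K)·√(π²EI/P_cr) = (1/0.7)·√(π²×7.10×10^10×2.880×10^-5/8.450×10^5)
L = 6.98 m

L_max ≈ 6.98 m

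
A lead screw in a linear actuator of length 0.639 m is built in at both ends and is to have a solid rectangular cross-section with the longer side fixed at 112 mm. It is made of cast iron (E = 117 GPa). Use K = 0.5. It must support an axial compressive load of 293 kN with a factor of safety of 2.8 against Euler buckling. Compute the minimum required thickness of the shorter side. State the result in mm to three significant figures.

b ≈ 19.8 mm

Required P_cr = n·P = 2.8 × 293 = 820.4 kN
L_e = K·L = 0.5 × 0.639 = 0.3195 m
Required I = P_cr·L_e²/(π²E) = 8.204×10^5 × 0.3195² / (π² × 1.17×10^11) = 7.252×10^-8 m⁴
I_req = 7.252×10^4 mm⁴
Rectangle, weak axis: I_min = h·b³/12 with h = 112 mm fixed  ⇒  b = (12I/h)^(1/3) = 19.8 mm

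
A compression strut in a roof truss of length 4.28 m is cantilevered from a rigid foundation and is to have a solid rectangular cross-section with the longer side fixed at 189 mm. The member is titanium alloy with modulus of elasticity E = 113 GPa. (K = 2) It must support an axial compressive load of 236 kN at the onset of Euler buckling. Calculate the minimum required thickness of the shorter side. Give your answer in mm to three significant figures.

b ≈ 99.5 mm

L_e = K·L = 2 × 4.28 = 8.560 m
Required I = P_cr·L_e²/(π²E) = 2.360×10^5 × 8.560² / (π² × 1.13×10^11) = 1.551×10^-5 m⁴
I_req = 1.551×10^7 mm⁴
Rectangle, weak axis: I_min = h·b³/12 with h = 189 mm fixed  ⇒  b = (12I/h)^(1/3) = 99.5 mm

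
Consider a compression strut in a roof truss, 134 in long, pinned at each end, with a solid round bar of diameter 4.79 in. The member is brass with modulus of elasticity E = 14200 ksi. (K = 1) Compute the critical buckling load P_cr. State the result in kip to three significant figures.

P_cr ≈ 202 kip

I = πd⁴/64 = π×4.79⁴/64 = 25.84 in⁴
Effective length L_e = K·L = 1 × 134 = 134.0 in
P_cr = π²EI / L_e² = π² × 14200×10³ × 25.84 / 134.0² = 2.017×10^5 lb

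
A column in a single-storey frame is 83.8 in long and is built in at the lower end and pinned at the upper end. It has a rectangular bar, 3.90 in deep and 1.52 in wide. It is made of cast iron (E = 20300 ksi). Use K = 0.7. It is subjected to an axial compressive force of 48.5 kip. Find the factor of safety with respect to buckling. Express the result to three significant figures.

n ≈ 1.37

Buckling occurs about the weak axis: I_min = h·b³/12 with b = 1.52 in (the shorter side).
I_min = 3.90×1.52³/12 = 1.141 in⁴
Effective length L_e = K·L = 0.7 × 83.8 = 58.66 in
P_cr = π²EI / L_e² = π² × 20300×10³ × 1.141 / 58.66² = 6.645×10^4 lb
Factor of safety n = P_cr / P = 66.455 / 48.5 = 1.37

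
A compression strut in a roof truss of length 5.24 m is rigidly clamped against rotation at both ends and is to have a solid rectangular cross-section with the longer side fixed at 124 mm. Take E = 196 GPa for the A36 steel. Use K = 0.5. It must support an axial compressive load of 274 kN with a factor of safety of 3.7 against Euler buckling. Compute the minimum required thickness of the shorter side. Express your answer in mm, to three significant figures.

Required P_cr = n·P = 3.7 × 274 = 1014 kN
L_e = K·L = 0.5 × 5.24 = 2.620 m
Required I = P_cr·L_e²/(π²E) = 1.014×10^6 × 2.620² / (π² × 1.96×10^11) = 3.597×10^-6 m⁴
I_req = 3.597×10^6 mm⁴
Rectangle, weak axis: I_min = h·b³/12 with h = 124 mm fixed  ⇒  b = (12I/h)^(1/3) = 70.3 mm

b ≈ 70.3 mm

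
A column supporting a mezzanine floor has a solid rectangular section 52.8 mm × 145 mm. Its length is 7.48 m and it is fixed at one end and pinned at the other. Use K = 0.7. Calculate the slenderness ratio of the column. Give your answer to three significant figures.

λ ≈ 344

For a rectangle r_min = b/√12 = 52.8/√12 = 15.24 mm
L_e = K·L = 0.7 × 7.48 m = 5.236 m = 5236.0 mm
λ = L_e / r_min = 5236.0 / 15.24 = 344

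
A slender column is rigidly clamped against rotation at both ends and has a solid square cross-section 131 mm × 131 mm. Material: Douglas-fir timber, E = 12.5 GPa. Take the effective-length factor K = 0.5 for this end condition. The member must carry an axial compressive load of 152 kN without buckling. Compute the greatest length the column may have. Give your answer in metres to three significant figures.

L_max ≈ 8.93 m

I = a⁴/12 = 131⁴/12 = 2.454×10^7 mm⁴
I = 2.454×10^-5 m⁴
At the buckling limit P_cr = P = 1.520×10^5 N
From P_cr = π²EI/(K·L)²:  L = (1/K)·√(π²EI/P_cr) = (1/0.5)·√(π²×1.25×10^10×2.454×10^-5/1.520×10^5)
L = 8.93 m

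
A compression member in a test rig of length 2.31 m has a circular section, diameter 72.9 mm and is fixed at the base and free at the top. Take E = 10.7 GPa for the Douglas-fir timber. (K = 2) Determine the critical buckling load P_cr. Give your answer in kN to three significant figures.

P_cr ≈ 6.86 kN

I = πd⁴/64 = π×72.9⁴/64 = 1.386×10^6 mm⁴
I = 1.386×10^6 mm⁴ = 1.386×10^-6 m⁴
Effective length L_e = K·L = 2 × 2.31 = 4.620 m
P_cr = π²EI / L_e² = π² × 10.7×10⁹ × 1.386×10^-6 / 4.620² = 6.859×10^3 N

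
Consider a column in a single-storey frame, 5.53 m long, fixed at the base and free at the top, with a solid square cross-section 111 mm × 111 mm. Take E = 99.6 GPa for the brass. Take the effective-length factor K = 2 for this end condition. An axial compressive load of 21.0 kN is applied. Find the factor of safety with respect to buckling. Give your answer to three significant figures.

n ≈ 4.84

I = a⁴/12 = 111⁴/12 = 1.265×10^7 mm⁴
I = 1.265×10^7 mm⁴ = 1.265×10^-5 m⁴
Effective length L_e = K·L = 2 × 5.53 = 11.06 m
P_cr = π²EI / L_e² = π² × 99.6×10⁹ × 1.265×10^-5 / 11.06² = 1.017×10^5 N
Factor of safety n = P_cr / P = 101.66 / 21.0 = 4.84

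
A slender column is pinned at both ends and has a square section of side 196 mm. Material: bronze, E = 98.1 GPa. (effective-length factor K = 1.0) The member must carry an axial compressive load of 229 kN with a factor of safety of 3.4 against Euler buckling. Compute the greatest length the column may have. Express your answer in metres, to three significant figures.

L_max ≈ 12.4 m

I = a⁴/12 = 196⁴/12 = 1.230×10^8 mm⁴
I = 1.230×10^-4 m⁴
Required critical load P_cr = n·P = 3.4 × 229 = 778.6 kN = 7.786×10^5 N
From P_cr = π²EI/(K·L)²:  L = (1/K)·√(π²EI/P_cr) = (1/1)·√(π²×9.81×10^10×1.230×10^-4/7.786×10^5)
L = 12.4 m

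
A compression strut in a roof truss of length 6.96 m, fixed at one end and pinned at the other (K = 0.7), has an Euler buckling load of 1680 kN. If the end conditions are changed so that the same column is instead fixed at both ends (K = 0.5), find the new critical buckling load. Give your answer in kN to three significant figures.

P_cr ∝ 1/K², so P_cr,new = P_cr,old × (K_old/K_new)² = 1680 × (0.7/0.5)²
= 1680 × 1.960 = 3290 kN

P_cr ≈ 3290 kN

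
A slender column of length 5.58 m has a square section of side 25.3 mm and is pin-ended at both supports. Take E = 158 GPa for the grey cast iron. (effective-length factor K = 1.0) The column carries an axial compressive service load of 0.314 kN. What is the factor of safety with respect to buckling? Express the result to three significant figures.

n ≈ 5.45

I = a⁴/12 = 25.3⁴/12 = 3.414×10^4 mm⁴
I = 3.414×10^4 mm⁴ = 3.414×10^-8 m⁴
Effective length L_e = K·L = 1 × 5.58 = 5.580 m
P_cr = π²EI / L_e² = π² × 158×10⁹ × 3.414×10^-8 / 5.580² = 1.710×10^3 N
Factor of safety n = P_cr / P = 1.7100 / 0.314 = 5.45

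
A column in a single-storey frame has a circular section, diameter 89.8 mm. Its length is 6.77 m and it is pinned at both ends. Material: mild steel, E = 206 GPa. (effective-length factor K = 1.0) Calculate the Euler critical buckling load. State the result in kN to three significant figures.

P_cr ≈ 142 kN

I = πd⁴/64 = π×89.8⁴/64 = 3.192×10^6 mm⁴
I = 3.192×10^6 mm⁴ = 3.192×10^-6 m⁴
Effective length L_e = K·L = 1 × 6.77 = 6.770 m
P_cr = π²EI / L_e² = π² × 206×10⁹ × 3.192×10^-6 / 6.770² = 1.416×10^5 N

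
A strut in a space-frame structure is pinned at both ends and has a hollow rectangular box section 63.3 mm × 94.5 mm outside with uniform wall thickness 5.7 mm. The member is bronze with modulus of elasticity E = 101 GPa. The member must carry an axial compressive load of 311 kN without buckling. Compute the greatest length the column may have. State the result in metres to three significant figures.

Inner dimensions: h_i = 94.5 − 2×5.7 = 83.10 mm, b_i = 63.3 − 2×5.7 = 51.90 mm
Weak-axis I_min = (h_o·b_o³ − h_i·b_i³)/12 with b_o = 63.3, b_i = 51.90 mm (shorter outer/inner sides).
I_min = (94.5×63.3³ − 83.10×51.90³)/12 = 1.029×10^6 mm⁴
I = 1.029×10^-6 m⁴
At the buckling limit P_cr = P = 3.110×10^5 N
From P_cr = π²EI/(K·L)²:  L = (1/K)·√(π²EI/P_cr) = (1/1)·√(π²×1.01×10^11×1.029×10^-6/3.110×10^5)
L = 1.82 m

L_max ≈ 1.82 m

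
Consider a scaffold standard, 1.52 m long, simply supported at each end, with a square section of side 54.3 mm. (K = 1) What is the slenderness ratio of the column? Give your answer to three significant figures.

I = a⁴/12 = 54.3⁴/12 = 7.245×10^5 mm⁴
A = 2.948×10^3 mm²;  r_min = √(I/A) = √(7.245×10^5/2.948×10^3) = 15.68 mm
L_e = K·L = 1 × 1.52 m = 1.520 m = 1520.0 mm
λ = L_e / r_min = 1520.0 / 15.68 = 97.0

λ ≈ 97.0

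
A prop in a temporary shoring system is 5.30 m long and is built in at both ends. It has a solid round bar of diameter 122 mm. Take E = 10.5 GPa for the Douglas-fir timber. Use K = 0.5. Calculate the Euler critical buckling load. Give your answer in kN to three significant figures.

P_cr ≈ 160 kN

I = πd⁴/64 = π×122⁴/64 = 1.087×10^7 mm⁴
I = 1.087×10^7 mm⁴ = 1.087×10^-5 m⁴
Effective length L_e = K·L = 0.5 × 5.30 = 2.650 m
P_cr = π²EI / L_e² = π² × 10.5×10⁹ × 1.087×10^-5 / 2.650² = 1.605×10^5 N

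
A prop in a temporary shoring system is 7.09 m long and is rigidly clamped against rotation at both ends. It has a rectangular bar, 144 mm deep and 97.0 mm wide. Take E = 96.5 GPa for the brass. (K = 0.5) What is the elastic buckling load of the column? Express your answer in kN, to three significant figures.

Buckling occurs about the weak axis: I_min = h·b³/12 with b = 97.0 mm (the shorter side).
I_min = 144×97.0³/12 = 1.095×10^7 mm⁴
I = 1.095×10^7 mm⁴ = 1.095×10^-5 m⁴
Effective length L_e = K·L = 0.5 × 7.09 = 3.545 m
P_cr = π²EI / L_e² = π² × 96.5×10⁹ × 1.095×10^-5 / 3.545² = 8.300×10^5 N

P_cr ≈ 830 kN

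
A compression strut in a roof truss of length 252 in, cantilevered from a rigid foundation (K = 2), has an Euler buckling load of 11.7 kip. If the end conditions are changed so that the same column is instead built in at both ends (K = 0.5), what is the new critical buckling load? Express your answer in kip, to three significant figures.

P_cr ≈ 187 kip

P_cr ∝ 1/K², so P_cr,new = P_cr,old × (K_old/K_new)² = 11.7 × (2/0.5)²
= 11.7 × 16.00 = 187 kip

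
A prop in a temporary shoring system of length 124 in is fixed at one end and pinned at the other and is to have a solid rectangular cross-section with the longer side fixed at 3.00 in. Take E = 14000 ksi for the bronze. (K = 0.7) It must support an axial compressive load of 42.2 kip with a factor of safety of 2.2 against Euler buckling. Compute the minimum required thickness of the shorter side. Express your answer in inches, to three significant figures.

b ≈ 2.73 in

Required P_cr = n·P = 2.2 × 42.2 = 92.84 kip
L_e = K·L = 0.7 × 124 = 86.80 in
Required I = P_cr·L_e²/(π²E) = 9.284×10^4 × 86.80² / (π² × 1.40×10^7) = 5.062 in⁴
Rectangle, weak axis: I_min = h·b³/12 with h = 3.00 in fixed  ⇒  b = (12I/h)^(1/3) = 2.73 in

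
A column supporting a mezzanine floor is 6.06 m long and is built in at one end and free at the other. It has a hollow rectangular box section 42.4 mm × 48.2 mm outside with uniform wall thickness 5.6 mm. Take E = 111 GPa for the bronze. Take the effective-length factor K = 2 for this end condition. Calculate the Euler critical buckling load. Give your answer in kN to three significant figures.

Inner dimensions: h_i = 48.2 − 2×5.6 = 37.00 mm, b_i = 42.4 − 2×5.6 = 31.20 mm
Weak-axis I_min = (h_o·b_o³ − h_i·b_i³)/12 with b_o = 42.4, b_i = 31.20 mm (shorter outer/inner sides).
I_min = (48.2×42.4³ − 37.00×31.20³)/12 = 2.125×10^5 mm⁴
I = 2.125×10^5 mm⁴ = 2.125×10^-7 m⁴
Effective length L_e = K·L = 2 × 6.06 = 12.12 m
P_cr = π²EI / L_e² = π² × 111×10⁹ × 2.125×10^-7 / 12.12² = 1.585×10^3 N

P_cr ≈ 1.58 kN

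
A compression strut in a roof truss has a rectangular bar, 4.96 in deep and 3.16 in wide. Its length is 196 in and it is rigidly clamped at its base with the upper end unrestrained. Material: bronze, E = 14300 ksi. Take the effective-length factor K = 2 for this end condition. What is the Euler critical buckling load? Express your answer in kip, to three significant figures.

P_cr ≈ 12.0 kip

Buckling occurs about the weak axis: I_min = h·b³/12 with b = 3.16 in (the shorter side).
I_min = 4.96×3.16³/12 = 13.04 in⁴
Effective length L_e = K·L = 2 × 196 = 392.0 in
P_cr = π²EI / L_e² = π² × 14300×10³ × 13.04 / 392.0² = 1.198×10^4 lb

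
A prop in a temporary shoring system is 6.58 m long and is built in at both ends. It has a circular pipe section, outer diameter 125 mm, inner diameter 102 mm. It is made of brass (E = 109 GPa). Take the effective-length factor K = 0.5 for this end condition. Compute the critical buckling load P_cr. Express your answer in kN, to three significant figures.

P_cr ≈ 663 kN

d_o = 125 mm, d_i = 102 mm
I = π(d_o⁴ − d_i⁴)/64 = π(125⁴ − 102.0⁴)/64 = 6.671×10^6 mm⁴
I = 6.671×10^6 mm⁴ = 6.671×10^-6 m⁴
Effective length L_e = K·L = 0.5 × 6.58 = 3.290 m
P_cr = π²EI / L_e² = π² × 109×10⁹ × 6.671×10^-6 / 3.290² = 6.630×10^5 N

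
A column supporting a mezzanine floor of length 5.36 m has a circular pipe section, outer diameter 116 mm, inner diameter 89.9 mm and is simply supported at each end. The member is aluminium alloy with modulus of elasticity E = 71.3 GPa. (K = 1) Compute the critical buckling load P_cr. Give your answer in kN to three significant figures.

P_cr ≈ 139 kN

d_o = 116 mm, d_i = 89.9 mm
I = π(d_o⁴ − d_i⁴)/64 = π(116⁴ − 89.90⁴)/64 = 5.682×10^6 mm⁴
I = 5.682×10^6 mm⁴ = 5.682×10^-6 m⁴
Effective length L_e = K·L = 1 × 5.36 = 5.360 m
P_cr = π²EI / L_e² = π² × 71.3×10⁹ × 5.682×10^-6 / 5.360² = 1.392×10^5 N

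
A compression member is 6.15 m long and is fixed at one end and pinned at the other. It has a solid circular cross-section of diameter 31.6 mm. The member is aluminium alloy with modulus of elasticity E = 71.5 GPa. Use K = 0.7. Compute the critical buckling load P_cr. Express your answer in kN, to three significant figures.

I = πd⁴/64 = π×31.6⁴/64 = 4.895×10^4 mm⁴
I = 4.895×10^4 mm⁴ = 4.895×10^-8 m⁴
Effective length L_e = K·L = 0.7 × 6.15 = 4.305 m
P_cr = π²EI / L_e² = π² × 71.5×10⁹ × 4.895×10^-8 / 4.305² = 1.864×10^3 N

P_cr ≈ 1.86 kN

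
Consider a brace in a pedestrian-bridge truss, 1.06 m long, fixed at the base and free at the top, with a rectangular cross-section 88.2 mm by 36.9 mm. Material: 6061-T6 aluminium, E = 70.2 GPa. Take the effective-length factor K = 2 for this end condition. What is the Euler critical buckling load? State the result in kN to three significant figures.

P_cr ≈ 56.9 kN

Buckling occurs about the weak axis: I_min = h·b³/12 with b = 36.9 mm (the shorter side).
I_min = 88.2×36.9³/12 = 3.693×10^5 mm⁴
I = 3.693×10^5 mm⁴ = 3.693×10^-7 m⁴
Effective length L_e = K·L = 2 × 1.06 = 2.120 m
P_cr = π²EI / L_e² = π² × 70.2×10⁹ × 3.693×10^-7 / 2.120² = 5.693×10^4 N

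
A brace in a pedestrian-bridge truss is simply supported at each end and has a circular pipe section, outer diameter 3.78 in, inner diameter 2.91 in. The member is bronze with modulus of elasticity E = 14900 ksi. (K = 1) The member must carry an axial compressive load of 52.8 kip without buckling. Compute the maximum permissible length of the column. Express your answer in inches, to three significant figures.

d_o = 3.78 in, d_i = 2.91 in
I = π(d_o⁴ − d_i⁴)/64 = π(3.78⁴ − 2.910⁴)/64 = 6.502 in⁴
At the buckling limit P_cr = P = 5.280×10^4 lb
From P_cr = π²EI/(K·L)²:  L = (1/K)·√(π²EI/P_cr) = (1/1)·√(π²×1.49×10^7×6.502/5.280×10^4)
L = 135 in

L_max ≈ 135 in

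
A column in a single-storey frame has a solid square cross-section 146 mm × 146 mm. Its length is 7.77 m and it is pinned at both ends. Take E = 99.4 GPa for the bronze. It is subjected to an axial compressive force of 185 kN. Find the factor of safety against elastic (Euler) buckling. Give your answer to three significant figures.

I = a⁴/12 = 146⁴/12 = 3.786×10^7 mm⁴
I = 3.786×10^7 mm⁴ = 3.786×10^-5 m⁴
Effective length L_e = K·L = 1 × 7.77 = 7.770 m
P_cr = π²EI / L_e² = π² × 99.4×10⁹ × 3.786×10^-5 / 7.770² = 6.153×10^5 N
Factor of safety n = P_cr / P = 615.28 / 185 = 3.33

n ≈ 3.33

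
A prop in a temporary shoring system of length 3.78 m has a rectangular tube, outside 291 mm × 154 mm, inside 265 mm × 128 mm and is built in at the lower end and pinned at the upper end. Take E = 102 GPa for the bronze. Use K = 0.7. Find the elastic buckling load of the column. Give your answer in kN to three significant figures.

P_cr ≈ 6080 kN

Weak-axis I_min = (h_o·b_o³ − h_i·b_i³)/12 with b_o = 154, b_i = 128.0 mm (shorter outer/inner sides).
I_min = (291×154³ − 265.0×128.0³)/12 = 4.226×10^7 mm⁴
I = 4.226×10^7 mm⁴ = 4.226×10^-5 m⁴
Effective length L_e = K·L = 0.7 × 3.78 = 2.646 m
P_cr = π²EI / L_e² = π² × 102×10⁹ × 4.226×10^-5 / 2.646² = 6.076×10^6 N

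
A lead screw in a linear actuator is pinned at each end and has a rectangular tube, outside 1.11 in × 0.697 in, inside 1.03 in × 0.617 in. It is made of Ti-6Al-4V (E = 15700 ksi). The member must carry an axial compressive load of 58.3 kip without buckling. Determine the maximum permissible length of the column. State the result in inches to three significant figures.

Weak-axis I_min = (h_o·b_o³ − h_i·b_i³)/12 with b_o = 0.697, b_i = 0.6170 in (shorter outer/inner sides).
I_min = (1.11×0.697³ − 1.030×0.6170³)/12 = 1.116×10^-2 in⁴
At the buckling limit P_cr = P = 5.830×10^4 lb
From P_cr = π²EI/(K·L)²:  L = (1/K)·√(π²EI/P_cr) = (1/1)·√(π²×1.57×10^7×1.116×10^-2/5.830×10^4)
L = 5.45 in

L_max ≈ 5.45 in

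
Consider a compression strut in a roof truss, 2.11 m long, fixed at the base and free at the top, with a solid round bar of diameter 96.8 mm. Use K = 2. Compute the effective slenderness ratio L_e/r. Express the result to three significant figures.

For a solid circle r = d/4 = 96.8/4 = 24.20 mm
L_e = K·L = 2 × 2.11 m = 4.220 m = 4220.0 mm
λ = L_e / r_min = 4220.0 / 24.20 = 174

λ ≈ 174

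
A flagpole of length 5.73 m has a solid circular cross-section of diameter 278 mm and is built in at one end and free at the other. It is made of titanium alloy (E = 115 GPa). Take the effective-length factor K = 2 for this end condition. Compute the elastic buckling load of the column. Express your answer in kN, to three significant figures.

P_cr ≈ 2530 kN

I = πd⁴/64 = π×278⁴/64 = 2.932×10^8 mm⁴
I = 2.932×10^8 mm⁴ = 2.932×10^-4 m⁴
Effective length L_e = K·L = 2 × 5.73 = 11.46 m
P_cr = π²EI / L_e² = π² × 115×10⁹ × 2.932×10^-4 / 11.46² = 2.534×10^6 N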